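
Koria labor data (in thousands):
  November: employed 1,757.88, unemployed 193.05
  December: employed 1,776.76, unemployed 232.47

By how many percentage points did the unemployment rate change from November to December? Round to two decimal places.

The unemployment rate changed by +1.67 percentage points.

November: labor force = 1,757.88 + 193.05 = 1,950.93; u = 193.05/1,950.93 = 9.90%.
December: labor force = 1,776.76 + 232.47 = 2,009.23; u = 232.47/2,009.23 = 11.57%.
Change = 11.57% − 9.90% = +1.67 pp.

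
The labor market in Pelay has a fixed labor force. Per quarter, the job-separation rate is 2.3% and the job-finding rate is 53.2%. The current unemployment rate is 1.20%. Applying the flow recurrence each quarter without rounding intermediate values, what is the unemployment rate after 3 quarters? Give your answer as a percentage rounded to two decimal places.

With a fixed labor force, u_{t+1} = u_t + s·(1−u_t) − f·u_t = u_t·(1−s−f) + s.
Here 1−s−f = 0.445 and s = 0.023.
u_1 = 0.012000 × 0.445 + 0.023 = 0.028340.
u_2 = 0.028340 × 0.445 + 0.023 = 0.035611.
u_3 = 0.035611 × 0.445 + 0.023 = 0.038847.

Unemployment rate after three quarters ≈ 3.88%.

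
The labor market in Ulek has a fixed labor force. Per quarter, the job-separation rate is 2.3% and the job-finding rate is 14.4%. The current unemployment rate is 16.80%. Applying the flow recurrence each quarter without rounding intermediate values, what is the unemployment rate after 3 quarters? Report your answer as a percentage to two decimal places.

With a fixed labor force, u_{t+1} = u_t + s·(1−u_t) − f·u_t = u_t·(1−s−f) + s.
Here 1−s−f = 0.833 and s = 0.023.
u_1 = 0.168000 × 0.833 + 0.023 = 0.162944.
u_2 = 0.162944 × 0.833 + 0.023 = 0.158732.
u_3 = 0.158732 × 0.833 + 0.023 = 0.155224.

Unemployment rate after three quarters ≈ 15.52%.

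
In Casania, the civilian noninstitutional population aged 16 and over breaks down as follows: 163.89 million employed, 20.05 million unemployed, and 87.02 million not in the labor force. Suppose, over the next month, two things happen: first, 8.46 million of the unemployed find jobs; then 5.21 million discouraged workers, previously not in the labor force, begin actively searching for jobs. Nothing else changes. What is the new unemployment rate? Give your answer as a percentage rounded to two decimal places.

New unemployment rate ≈ 8.88%.

Initially, labor force = 163.89 + 20.05 = 183.94 million, so u = 20.05/183.94 = 10.90%.
After the first change, unemployed falls and employed rises by 8.46; labor force unchanged → E = 172.35, U = 11.59, labor force = 183.94 million.
After the second change, unemployed and labor force both rise by 5.21 → E = 172.35, U = 16.80, labor force = 189.15 million.
New unemployment rate = 16.80 / 189.15 = 8.88%.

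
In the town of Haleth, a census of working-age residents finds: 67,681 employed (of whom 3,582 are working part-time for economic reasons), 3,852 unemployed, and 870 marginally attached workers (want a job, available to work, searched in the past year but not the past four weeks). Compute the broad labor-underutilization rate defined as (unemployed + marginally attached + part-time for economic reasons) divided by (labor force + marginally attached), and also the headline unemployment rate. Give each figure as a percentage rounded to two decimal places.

Labor force = 67,681 + 3,852 = 71,533.
Numerator = 3,852 + 870 + 3,582 = 8,304.
Denominator = 71,533 + 870 = 72,403.
Broad rate = 8,304 / 72,403 = 11.47%.
Headline unemployment rate = 3,852 / 71,533 = 5.38%.

Broad underutilization rate ≈ 11.47%; headline unemployment rate ≈ 5.38%.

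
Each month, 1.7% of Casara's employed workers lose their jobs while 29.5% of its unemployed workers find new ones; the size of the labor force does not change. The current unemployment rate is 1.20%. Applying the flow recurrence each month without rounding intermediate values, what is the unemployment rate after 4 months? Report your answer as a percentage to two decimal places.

With a fixed labor force, u_{t+1} = u_t + s·(1−u_t) − f·u_t = u_t·(1−s−f) + s.
Here 1−s−f = 0.688 and s = 0.017.
u_1 = 0.012000 × 0.688 + 0.017 = 0.025256.
u_2 = 0.025256 × 0.688 + 0.017 = 0.034376.
u_3 = 0.034376 × 0.688 + 0.017 = 0.040651.
u_4 = 0.040651 × 0.688 + 0.017 = 0.044968.

Unemployment rate after four months ≈ 4.50%.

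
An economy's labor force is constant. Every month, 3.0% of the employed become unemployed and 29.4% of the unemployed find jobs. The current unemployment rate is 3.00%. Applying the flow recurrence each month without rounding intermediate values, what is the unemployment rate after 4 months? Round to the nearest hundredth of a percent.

Unemployment rate after four months ≈ 7.95%.

With a fixed labor force, u_{t+1} = u_t + s·(1−u_t) − f·u_t = u_t·(1−s−f) + s.
Here 1−s−f = 0.676 and s = 0.030.
u_1 = 0.030000 × 0.676 + 0.030 = 0.050280.
u_2 = 0.050280 × 0.676 + 0.030 = 0.063989.
u_3 = 0.063989 × 0.676 + 0.030 = 0.073257.
u_4 = 0.073257 × 0.676 + 0.030 = 0.079522.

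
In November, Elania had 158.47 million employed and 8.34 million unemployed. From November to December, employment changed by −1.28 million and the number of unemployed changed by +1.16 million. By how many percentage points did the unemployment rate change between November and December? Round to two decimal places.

The unemployment rate changed by +0.70 percentage points.

November: labor force = 158.47 + 8.34 = 166.81; u = 8.34/166.81 = 5.00%.
December: labor force = 157.19 + 9.50 = 166.69; u = 9.50/166.69 = 5.70%.
Change = 5.70% − 5.00% = +0.70 pp.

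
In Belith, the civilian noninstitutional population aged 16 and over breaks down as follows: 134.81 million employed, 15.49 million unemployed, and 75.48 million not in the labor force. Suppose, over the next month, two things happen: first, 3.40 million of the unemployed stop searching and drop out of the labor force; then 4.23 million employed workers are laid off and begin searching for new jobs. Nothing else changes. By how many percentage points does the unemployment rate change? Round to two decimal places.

The unemployment rate changes by +0.80 percentage points.

Initially, labor force = 134.81 + 15.49 = 150.30 million, so u = 15.49/150.30 = 10.31%.
After the first change, unemployed and labor force both fall by 3.40 → E = 134.81, U = 12.09, labor force = 146.90 million.
After the second change, employed falls and unemployed rises by 4.23; labor force unchanged → E = 130.58, U = 16.32, labor force = 146.90 million.
New unemployment rate = 16.32 / 146.90 = 11.11%.
Change = 11.11% − 10.31% = +0.80 percentage points.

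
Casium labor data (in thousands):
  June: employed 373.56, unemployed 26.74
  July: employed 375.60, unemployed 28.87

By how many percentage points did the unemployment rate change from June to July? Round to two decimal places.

The unemployment rate changed by +0.46 percentage points.

June: labor force = 373.56 + 26.74 = 400.30; u = 26.74/400.30 = 6.68%.
July: labor force = 375.60 + 28.87 = 404.47; u = 28.87/404.47 = 7.14%.
Change = 7.14% − 6.68% = +0.46 pp.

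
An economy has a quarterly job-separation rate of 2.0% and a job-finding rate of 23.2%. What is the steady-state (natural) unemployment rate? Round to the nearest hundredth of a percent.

Steady-state unemployment rate ≈ 7.94%.

At steady state the flows balance: s·E = f·U, so U/(E+U) = s/(s+f).
u* = 2.0 / (2.0 + 23.2) = 2.0 / 25.20 = 7.94%.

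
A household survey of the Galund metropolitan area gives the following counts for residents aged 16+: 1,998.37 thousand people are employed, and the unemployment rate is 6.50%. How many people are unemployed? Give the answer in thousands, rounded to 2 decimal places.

About 138.92 thousand are unemployed.

Let U be the number unemployed. The labor force is E + U, and U/(E+U) = 0.0650.
So U = 0.0650 × 1,998.37 / (1 − 0.0650) = 129.8940 / 0.9350 ≈ 138.92 thousand.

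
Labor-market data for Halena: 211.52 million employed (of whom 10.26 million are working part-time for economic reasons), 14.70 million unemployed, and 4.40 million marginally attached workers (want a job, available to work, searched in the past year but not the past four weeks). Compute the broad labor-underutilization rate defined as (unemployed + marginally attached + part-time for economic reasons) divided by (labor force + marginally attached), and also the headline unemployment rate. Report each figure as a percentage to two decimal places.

Broad underutilization rate ≈ 12.73%; headline unemployment rate ≈ 6.50%.

Labor force = 211.52 + 14.70 = 226.22 million.
Numerator = 14.70 + 4.40 + 10.26 = 29.36 million.
Denominator = 226.22 + 4.40 = 230.62 million.
Broad rate = 29.36 / 230.62 = 12.73%.
Headline unemployment rate = 14.70 / 226.22 = 6.50%.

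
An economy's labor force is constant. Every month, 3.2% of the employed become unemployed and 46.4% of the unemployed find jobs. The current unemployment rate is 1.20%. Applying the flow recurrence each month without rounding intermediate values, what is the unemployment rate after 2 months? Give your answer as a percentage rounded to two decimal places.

Unemployment rate after two months ≈ 5.12%.

With a fixed labor force, u_{t+1} = u_t + s·(1−u_t) − f·u_t = u_t·(1−s−f) + s.
Here 1−s−f = 0.504 and s = 0.032.
u_1 = 0.012000 × 0.504 + 0.032 = 0.038048.
u_2 = 0.038048 × 0.504 + 0.032 = 0.051176.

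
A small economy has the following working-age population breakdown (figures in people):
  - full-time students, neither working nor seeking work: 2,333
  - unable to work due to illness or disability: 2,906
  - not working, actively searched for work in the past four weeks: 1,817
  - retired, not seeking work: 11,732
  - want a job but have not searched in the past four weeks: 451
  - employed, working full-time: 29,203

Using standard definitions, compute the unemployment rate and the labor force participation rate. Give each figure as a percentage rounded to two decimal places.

Unemployment rate ≈ 5.86%; labor force participation rate ≈ 64.04%.

Employed = 29,203.
Unemployed = 1,817.
Labor force = 29,203 + 1,817 = 31,020.
Not in labor force = 2,333 + 2,906 + 11,732 + 451 = 17,422 (those not working and not actively searching are outside the labor force — including those who want a job but have given up searching).
Civilian working-age population = 31,020 + 17,422 = 48,442.
Unemployment rate = 1,817 / 31,020 = 5.86%.
Labor force participation rate = 31,020 / 48,442 = 64.04%.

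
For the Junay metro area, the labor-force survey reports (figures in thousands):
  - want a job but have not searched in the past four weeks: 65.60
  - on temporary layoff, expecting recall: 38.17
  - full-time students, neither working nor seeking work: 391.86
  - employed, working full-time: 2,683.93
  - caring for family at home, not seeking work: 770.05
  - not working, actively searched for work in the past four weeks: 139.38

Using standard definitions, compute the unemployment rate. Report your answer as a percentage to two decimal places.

Employed = 2,683.93 thousand.
Unemployed = 38.17 + 139.38 = 177.55 thousand (jobless and actively searching, or on temporary layoff).
Labor force = 2,683.93 + 177.55 = 2,861.48 thousand.
Unemployment rate = 177.55 / 2,861.48 = 6.20%.

Unemployment rate ≈ 6.20%.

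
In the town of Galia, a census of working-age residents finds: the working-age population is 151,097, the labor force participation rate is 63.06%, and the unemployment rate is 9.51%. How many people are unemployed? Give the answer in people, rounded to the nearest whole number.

Labor force = 0.6306 × 151,097 = 95,282.
Unemployed = 0.0951 × 95,282 ≈ 9,061.

About 9,061 are unemployed.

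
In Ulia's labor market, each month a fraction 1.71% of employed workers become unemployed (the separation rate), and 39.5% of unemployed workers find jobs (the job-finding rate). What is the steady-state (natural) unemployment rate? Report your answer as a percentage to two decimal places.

Steady-state unemployment rate ≈ 4.15%.

At steady state the flows balance: s·E = f·U, so U/(E+U) = s/(s+f).
u* = 1.71 / (1.71 + 39.5) = 1.71 / 41.21 = 4.15%.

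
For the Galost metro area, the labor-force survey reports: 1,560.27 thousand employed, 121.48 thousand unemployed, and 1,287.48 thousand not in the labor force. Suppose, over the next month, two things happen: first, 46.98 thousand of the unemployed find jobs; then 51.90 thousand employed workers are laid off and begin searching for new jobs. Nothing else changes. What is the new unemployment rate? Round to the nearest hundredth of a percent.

Initially, labor force = 1,560.27 + 121.48 = 1,681.75 thousand, so u = 121.48/1,681.75 = 7.22%.
After the first change, unemployed falls and employed rises by 46.98; labor force unchanged → E = 1,607.25, U = 74.50, labor force = 1,681.75 thousand.
After the second change, employed falls and unemployed rises by 51.90; labor force unchanged → E = 1,555.35, U = 126.40, labor force = 1,681.75 thousand.
New unemployment rate = 126.40 / 1,681.75 = 7.52%.

New unemployment rate ≈ 7.52%.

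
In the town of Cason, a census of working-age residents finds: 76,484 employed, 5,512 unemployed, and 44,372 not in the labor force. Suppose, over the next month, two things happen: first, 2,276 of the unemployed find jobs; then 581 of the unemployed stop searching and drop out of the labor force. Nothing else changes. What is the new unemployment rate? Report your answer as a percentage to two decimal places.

New unemployment rate ≈ 3.26%.

Initially, labor force = 76,484 + 5,512 = 81,996, so u = 5,512/81,996 = 6.72%.
After the first change, unemployed falls and employed rises by 2,276; labor force unchanged → E = 78,760, U = 3,236, labor force = 81,996.
After the second change, unemployed and labor force both fall by 581 → E = 78,760, U = 2,655, labor force = 81,415.
New unemployment rate = 2,655 / 81,415 = 3.26%.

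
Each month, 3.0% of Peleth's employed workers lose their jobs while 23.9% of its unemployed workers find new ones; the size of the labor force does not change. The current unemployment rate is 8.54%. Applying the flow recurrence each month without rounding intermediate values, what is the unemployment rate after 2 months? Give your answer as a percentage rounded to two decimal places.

With a fixed labor force, u_{t+1} = u_t + s·(1−u_t) − f·u_t = u_t·(1−s−f) + s.
Here 1−s−f = 0.731 and s = 0.030.
u_1 = 0.085400 × 0.731 + 0.030 = 0.092427.
u_2 = 0.092427 × 0.731 + 0.030 = 0.097564.

Unemployment rate after two months ≈ 9.76%.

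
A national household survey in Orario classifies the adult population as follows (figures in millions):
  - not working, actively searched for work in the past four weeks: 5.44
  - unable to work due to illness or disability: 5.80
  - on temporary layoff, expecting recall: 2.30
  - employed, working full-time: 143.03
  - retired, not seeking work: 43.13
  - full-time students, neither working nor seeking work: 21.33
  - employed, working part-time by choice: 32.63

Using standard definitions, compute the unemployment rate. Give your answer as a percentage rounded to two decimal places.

Employed = 143.03 + 32.63 = 175.66 million.
Unemployed = 5.44 + 2.30 = 7.74 million (jobless and actively searching, or on temporary layoff).
Labor force = 175.66 + 7.74 = 183.40 million.
Unemployment rate = 7.74 / 183.40 = 4.22%.

Unemployment rate ≈ 4.22%.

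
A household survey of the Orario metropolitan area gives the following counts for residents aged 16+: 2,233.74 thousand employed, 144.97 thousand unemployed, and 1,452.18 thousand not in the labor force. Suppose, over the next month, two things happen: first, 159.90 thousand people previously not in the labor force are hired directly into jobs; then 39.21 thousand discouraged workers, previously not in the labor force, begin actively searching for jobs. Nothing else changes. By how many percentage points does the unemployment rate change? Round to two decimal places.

Initially, labor force = 2,233.74 + 144.97 = 2,378.71 thousand, so u = 144.97/2,378.71 = 6.09%.
After the first change, employed and labor force both rise by 159.90; unemployed unchanged → E = 2,393.64, U = 144.97, labor force = 2,538.61 thousand.
After the second change, unemployed and labor force both rise by 39.21 → E = 2,393.64, U = 184.18, labor force = 2,577.82 thousand.
New unemployment rate = 184.18 / 2,577.82 = 7.14%.
Change = 7.14% − 6.09% = +1.05 percentage points.

The unemployment rate changes by +1.05 percentage points.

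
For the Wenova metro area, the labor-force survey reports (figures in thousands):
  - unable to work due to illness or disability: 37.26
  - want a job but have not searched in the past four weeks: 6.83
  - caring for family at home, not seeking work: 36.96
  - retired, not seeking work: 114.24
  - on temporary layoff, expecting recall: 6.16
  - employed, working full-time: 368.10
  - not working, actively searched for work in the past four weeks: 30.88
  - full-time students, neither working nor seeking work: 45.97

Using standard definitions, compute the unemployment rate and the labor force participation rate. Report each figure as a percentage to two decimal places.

Unemployment rate ≈ 9.14%; labor force participation rate ≈ 62.68%.

Employed = 368.10 thousand.
Unemployed = 6.16 + 30.88 = 37.04 thousand (jobless and actively searching, or on temporary layoff).
Labor force = 368.10 + 37.04 = 405.14 thousand.
Not in labor force = 37.26 + 6.83 + 36.96 + 114.24 + 45.97 = 241.26 thousand (those not working and not actively searching are outside the labor force — including those who want a job but have given up searching).
Civilian working-age population = 405.14 + 241.26 = 646.40 thousand.
Unemployment rate = 37.04 / 405.14 = 9.14%.
Labor force participation rate = 405.14 / 646.40 = 62.68%.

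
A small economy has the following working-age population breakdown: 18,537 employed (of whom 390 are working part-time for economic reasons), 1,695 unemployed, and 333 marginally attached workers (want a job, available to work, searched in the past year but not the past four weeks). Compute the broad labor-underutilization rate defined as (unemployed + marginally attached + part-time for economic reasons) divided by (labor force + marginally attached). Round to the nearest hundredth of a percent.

Labor force = 18,537 + 1,695 = 20,232.
Numerator = 1,695 + 333 + 390 = 2,418.
Denominator = 20,232 + 333 = 20,565.
Broad rate = 2,418 / 20,565 = 11.76%.

Broad underutilization rate ≈ 11.76%.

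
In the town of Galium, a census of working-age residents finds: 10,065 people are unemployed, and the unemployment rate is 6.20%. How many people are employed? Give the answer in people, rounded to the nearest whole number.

Labor force = U / u = 10,065 / 0.0620 ≈ 162,339.
Employed = labor force − unemployed = 162,339 − 10,065 = 152,274.

About 152,274 are employed.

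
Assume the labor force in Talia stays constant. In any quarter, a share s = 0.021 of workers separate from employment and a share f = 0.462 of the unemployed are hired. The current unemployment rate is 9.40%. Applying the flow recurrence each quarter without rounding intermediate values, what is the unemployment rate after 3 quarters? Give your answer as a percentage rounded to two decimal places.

Unemployment rate after three quarters ≈ 5.05%.

With a fixed labor force, u_{t+1} = u_t + s·(1−u_t) − f·u_t = u_t·(1−s−f) + s.
Here 1−s−f = 0.517 and s = 0.021.
u_1 = 0.094000 × 0.517 + 0.021 = 0.069598.
u_2 = 0.069598 × 0.517 + 0.021 = 0.056982.
u_3 = 0.056982 × 0.517 + 0.021 = 0.050460.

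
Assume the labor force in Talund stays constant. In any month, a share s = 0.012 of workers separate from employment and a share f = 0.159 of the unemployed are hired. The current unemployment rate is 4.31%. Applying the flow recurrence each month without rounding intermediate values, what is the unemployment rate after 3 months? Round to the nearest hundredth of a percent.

Unemployment rate after three months ≈ 5.47%.

With a fixed labor force, u_{t+1} = u_t + s·(1−u_t) − f·u_t = u_t·(1−s−f) + s.
Here 1−s−f = 0.829 and s = 0.012.
u_1 = 0.043100 × 0.829 + 0.012 = 0.047730.
u_2 = 0.047730 × 0.829 + 0.012 = 0.051568.
u_3 = 0.051568 × 0.829 + 0.012 = 0.054750.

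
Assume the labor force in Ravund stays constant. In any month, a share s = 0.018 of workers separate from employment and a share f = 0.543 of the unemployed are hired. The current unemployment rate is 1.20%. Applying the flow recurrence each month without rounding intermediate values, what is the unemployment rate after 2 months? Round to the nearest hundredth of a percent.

Unemployment rate after two months ≈ 2.82%.

With a fixed labor force, u_{t+1} = u_t + s·(1−u_t) − f·u_t = u_t·(1−s−f) + s.
Here 1−s−f = 0.439 and s = 0.018.
u_1 = 0.012000 × 0.439 + 0.018 = 0.023268.
u_2 = 0.023268 × 0.439 + 0.018 = 0.028215.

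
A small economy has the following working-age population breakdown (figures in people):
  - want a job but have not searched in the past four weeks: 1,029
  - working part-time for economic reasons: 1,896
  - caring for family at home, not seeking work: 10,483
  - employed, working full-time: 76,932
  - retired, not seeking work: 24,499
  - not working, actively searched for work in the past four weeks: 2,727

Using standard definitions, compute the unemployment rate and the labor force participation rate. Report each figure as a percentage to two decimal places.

Unemployment rate ≈ 3.34%; labor force participation rate ≈ 69.37%.

Employed = 1,896 + 76,932 = 78,828 (anyone who worked, including part-time for economic reasons, counts as employed).
Unemployed = 2,727.
Labor force = 78,828 + 2,727 = 81,555.
Not in labor force = 1,029 + 10,483 + 24,499 = 36,011 (those not working and not actively searching are outside the labor force — including those who want a job but have given up searching).
Civilian working-age population = 81,555 + 36,011 = 117,566.
Unemployment rate = 2,727 / 81,555 = 3.34%.
Labor force participation rate = 81,555 / 117,566 = 69.37%.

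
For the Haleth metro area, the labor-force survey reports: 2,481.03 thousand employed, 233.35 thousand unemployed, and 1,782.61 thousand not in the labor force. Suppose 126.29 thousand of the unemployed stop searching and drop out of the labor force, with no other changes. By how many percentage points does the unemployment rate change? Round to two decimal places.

The unemployment rate changes by −4.46 percentage points.

Initially, labor force = 2,481.03 + 233.35 = 2,714.38 thousand, so u = 233.35/2,714.38 = 8.60%.
After the change, unemployed and labor force both fall by 126.29 → E = 2,481.03, U = 107.06, labor force = 2,588.09 thousand.
New unemployment rate = 107.06 / 2,588.09 = 4.14%.
Change = 4.14% − 8.60% = −4.46 percentage points.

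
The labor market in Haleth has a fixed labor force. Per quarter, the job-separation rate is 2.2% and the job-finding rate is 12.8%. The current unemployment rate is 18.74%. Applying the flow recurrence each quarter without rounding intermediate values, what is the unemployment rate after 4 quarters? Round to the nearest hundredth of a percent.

With a fixed labor force, u_{t+1} = u_t + s·(1−u_t) − f·u_t = u_t·(1−s−f) + s.
Here 1−s−f = 0.850 and s = 0.022.
u_1 = 0.187400 × 0.850 + 0.022 = 0.181290.
u_2 = 0.181290 × 0.850 + 0.022 = 0.176096.
u_3 = 0.176096 × 0.850 + 0.022 = 0.171682.
u_4 = 0.171682 × 0.850 + 0.022 = 0.167930.

Unemployment rate after four quarters ≈ 16.79%.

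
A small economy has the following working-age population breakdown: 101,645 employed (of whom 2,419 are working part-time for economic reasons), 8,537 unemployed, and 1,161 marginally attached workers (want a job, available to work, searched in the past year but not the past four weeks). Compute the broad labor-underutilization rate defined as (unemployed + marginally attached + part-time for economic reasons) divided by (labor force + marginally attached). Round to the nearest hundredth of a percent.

Labor force = 101,645 + 8,537 = 110,182.
Numerator = 8,537 + 1,161 + 2,419 = 12,117.
Denominator = 110,182 + 1,161 = 111,343.
Broad rate = 12,117 / 111,343 = 10.88%.

Broad underutilization rate ≈ 10.88%.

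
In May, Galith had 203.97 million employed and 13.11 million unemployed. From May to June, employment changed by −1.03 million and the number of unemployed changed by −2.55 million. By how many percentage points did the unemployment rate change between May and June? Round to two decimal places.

May: labor force = 203.97 + 13.11 = 217.08; u = 13.11/217.08 = 6.04%.
June: labor force = 202.94 + 10.56 = 213.50; u = 10.56/213.50 = 4.95%.
Change = 4.95% − 6.04% = −1.09 pp.

The unemployment rate changed by −1.09 percentage points.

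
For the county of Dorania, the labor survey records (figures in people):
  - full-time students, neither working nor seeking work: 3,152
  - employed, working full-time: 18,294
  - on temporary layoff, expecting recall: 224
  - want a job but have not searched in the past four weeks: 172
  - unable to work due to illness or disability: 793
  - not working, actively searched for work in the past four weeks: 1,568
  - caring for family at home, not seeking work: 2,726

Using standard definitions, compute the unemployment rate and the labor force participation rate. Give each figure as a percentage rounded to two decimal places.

Employed = 18,294.
Unemployed = 224 + 1,568 = 1,792 (jobless and actively searching, or on temporary layoff).
Labor force = 18,294 + 1,792 = 20,086.
Not in labor force = 3,152 + 172 + 793 + 2,726 = 6,843 (those not working and not actively searching are outside the labor force — including those who want a job but have given up searching).
Civilian working-age population = 20,086 + 6,843 = 26,929.
Unemployment rate = 1,792 / 20,086 = 8.92%.
Labor force participation rate = 20,086 / 26,929 = 74.59%.

Unemployment rate ≈ 8.92%; labor force participation rate ≈ 74.59%.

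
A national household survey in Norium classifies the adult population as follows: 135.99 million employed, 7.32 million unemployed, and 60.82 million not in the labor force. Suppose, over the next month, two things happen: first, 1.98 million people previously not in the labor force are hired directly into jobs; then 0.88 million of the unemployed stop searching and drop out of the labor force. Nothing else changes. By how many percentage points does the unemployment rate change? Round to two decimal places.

Initially, labor force = 135.99 + 7.32 = 143.31 million, so u = 7.32/143.31 = 5.11%.
After the first change, employed and labor force both rise by 1.98; unemployed unchanged → E = 137.97, U = 7.32, labor force = 145.29 million.
After the second change, unemployed and labor force both fall by 0.88 → E = 137.97, U = 6.44, labor force = 144.41 million.
New unemployment rate = 6.44 / 144.41 = 4.46%.
Change = 4.46% − 5.11% = −0.65 percentage points.

The unemployment rate changes by −0.65 percentage points.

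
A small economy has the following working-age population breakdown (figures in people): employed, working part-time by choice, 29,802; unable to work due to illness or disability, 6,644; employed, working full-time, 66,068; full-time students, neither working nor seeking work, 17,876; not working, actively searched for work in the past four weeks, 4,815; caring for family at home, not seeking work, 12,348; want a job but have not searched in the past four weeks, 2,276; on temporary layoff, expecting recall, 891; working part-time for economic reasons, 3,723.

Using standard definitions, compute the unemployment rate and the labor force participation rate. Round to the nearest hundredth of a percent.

Employed = 29,802 + 66,068 + 3,723 = 99,593 (anyone who worked, including part-time for economic reasons, counts as employed).
Unemployed = 4,815 + 891 = 5,706 (jobless and actively searching, or on temporary layoff).
Labor force = 99,593 + 5,706 = 105,299.
Not in labor force = 6,644 + 17,876 + 12,348 + 2,276 = 39,144 (those not working and not actively searching are outside the labor force — including those who want a job but have given up searching).
Civilian working-age population = 105,299 + 39,144 = 144,443.
Unemployment rate = 5,706 / 105,299 = 5.42%.
Labor force participation rate = 105,299 / 144,443 = 72.90%.

Unemployment rate ≈ 5.42%; labor force participation rate ≈ 72.90%.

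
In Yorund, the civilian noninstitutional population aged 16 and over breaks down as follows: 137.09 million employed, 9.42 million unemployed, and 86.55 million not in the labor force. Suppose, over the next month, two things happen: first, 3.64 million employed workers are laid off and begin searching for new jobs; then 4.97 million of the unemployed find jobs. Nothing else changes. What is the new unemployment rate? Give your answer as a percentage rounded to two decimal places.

Initially, labor force = 137.09 + 9.42 = 146.51 million, so u = 9.42/146.51 = 6.43%.
After the first change, employed falls and unemployed rises by 3.64; labor force unchanged → E = 133.45, U = 13.06, labor force = 146.51 million.
After the second change, unemployed falls and employed rises by 4.97; labor force unchanged → E = 138.42, U = 8.09, labor force = 146.51 million.
New unemployment rate = 8.09 / 146.51 = 5.52%.

New unemployment rate ≈ 5.52%.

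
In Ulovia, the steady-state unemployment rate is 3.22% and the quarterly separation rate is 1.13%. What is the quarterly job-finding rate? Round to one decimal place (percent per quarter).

Job-finding rate ≈ 34.0% per quarter.

From u* = s/(s+f): f = s·(1−u)/u.
f = 1.13 × (1 − 0.0322) / 0.0322 = 1.0936 / 0.0322 ≈ 34.0% per quarter.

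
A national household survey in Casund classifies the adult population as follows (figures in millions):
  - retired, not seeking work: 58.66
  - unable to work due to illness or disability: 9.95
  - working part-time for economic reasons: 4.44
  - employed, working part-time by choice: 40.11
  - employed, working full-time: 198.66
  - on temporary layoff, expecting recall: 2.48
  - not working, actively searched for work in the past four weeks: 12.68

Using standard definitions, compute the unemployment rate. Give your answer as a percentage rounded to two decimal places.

Employed = 4.44 + 40.11 + 198.66 = 243.21 million (anyone who worked, including part-time for economic reasons, counts as employed).
Unemployed = 2.48 + 12.68 = 15.16 million (jobless and actively searching, or on temporary layoff).
Labor force = 243.21 + 15.16 = 258.37 million.
Unemployment rate = 15.16 / 258.37 = 5.87%.

Unemployment rate ≈ 5.87%.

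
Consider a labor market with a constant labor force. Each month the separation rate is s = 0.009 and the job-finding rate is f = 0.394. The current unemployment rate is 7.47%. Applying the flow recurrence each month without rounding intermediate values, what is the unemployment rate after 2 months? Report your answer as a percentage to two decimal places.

Unemployment rate after two months ≈ 4.10%.

With a fixed labor force, u_{t+1} = u_t + s·(1−u_t) − f·u_t = u_t·(1−s−f) + s.
Here 1−s−f = 0.597 and s = 0.009.
u_1 = 0.074700 × 0.597 + 0.009 = 0.053596.
u_2 = 0.053596 × 0.597 + 0.009 = 0.040997.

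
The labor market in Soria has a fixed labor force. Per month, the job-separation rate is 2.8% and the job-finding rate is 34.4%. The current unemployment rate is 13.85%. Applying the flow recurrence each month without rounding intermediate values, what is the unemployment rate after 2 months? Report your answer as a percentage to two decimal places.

Unemployment rate after two months ≈ 10.02%.

With a fixed labor force, u_{t+1} = u_t + s·(1−u_t) − f·u_t = u_t·(1−s−f) + s.
Here 1−s−f = 0.628 and s = 0.028.
u_1 = 0.138500 × 0.628 + 0.028 = 0.114978.
u_2 = 0.114978 × 0.628 + 0.028 = 0.100206.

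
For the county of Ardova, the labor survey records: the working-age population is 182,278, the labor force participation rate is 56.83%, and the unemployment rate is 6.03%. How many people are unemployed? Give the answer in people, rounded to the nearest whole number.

About 6,246 are unemployed.

Labor force = 0.5683 × 182,278 = 103,589.
Unemployed = 0.0603 × 103,589 ≈ 6,246.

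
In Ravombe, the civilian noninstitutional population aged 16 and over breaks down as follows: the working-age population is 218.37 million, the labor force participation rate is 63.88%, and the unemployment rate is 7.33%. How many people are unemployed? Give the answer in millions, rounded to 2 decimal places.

About 10.22 million are unemployed.

Labor force = 0.6388 × 218.37 = 139.49 million.
Unemployed = 0.0733 × 139.49 ≈ 10.22 million.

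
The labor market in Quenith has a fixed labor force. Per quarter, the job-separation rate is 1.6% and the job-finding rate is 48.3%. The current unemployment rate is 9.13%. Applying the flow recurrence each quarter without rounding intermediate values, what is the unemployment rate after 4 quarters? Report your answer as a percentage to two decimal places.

Unemployment rate after four quarters ≈ 3.58%.

With a fixed labor force, u_{t+1} = u_t + s·(1−u_t) − f·u_t = u_t·(1−s−f) + s.
Here 1−s−f = 0.501 and s = 0.016.
u_1 = 0.091300 × 0.501 + 0.016 = 0.061741.
u_2 = 0.061741 × 0.501 + 0.016 = 0.046932.
u_3 = 0.046932 × 0.501 + 0.016 = 0.039513.
u_4 = 0.039513 × 0.501 + 0.016 = 0.035796.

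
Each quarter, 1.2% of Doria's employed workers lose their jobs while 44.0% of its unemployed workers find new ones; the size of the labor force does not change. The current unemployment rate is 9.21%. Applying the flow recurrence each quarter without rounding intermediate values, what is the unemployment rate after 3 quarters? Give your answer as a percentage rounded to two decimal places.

With a fixed labor force, u_{t+1} = u_t + s·(1−u_t) − f·u_t = u_t·(1−s−f) + s.
Here 1−s−f = 0.548 and s = 0.012.
u_1 = 0.092100 × 0.548 + 0.012 = 0.062471.
u_2 = 0.062471 × 0.548 + 0.012 = 0.046234.
u_3 = 0.046234 × 0.548 + 0.012 = 0.037336.

Unemployment rate after three quarters ≈ 3.73%.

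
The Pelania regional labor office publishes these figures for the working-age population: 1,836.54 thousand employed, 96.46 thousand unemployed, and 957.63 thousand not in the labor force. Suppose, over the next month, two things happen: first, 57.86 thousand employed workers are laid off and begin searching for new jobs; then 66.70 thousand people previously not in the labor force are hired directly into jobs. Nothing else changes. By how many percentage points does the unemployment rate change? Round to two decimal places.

The unemployment rate changes by +2.73 percentage points.

Initially, labor force = 1,836.54 + 96.46 = 1,933.00 thousand, so u = 96.46/1,933.00 = 4.99%.
After the first change, employed falls and unemployed rises by 57.86; labor force unchanged → E = 1,778.68, U = 154.32, labor force = 1,933.00 thousand.
After the second change, employed and labor force both rise by 66.70; unemployed unchanged → E = 1,845.38, U = 154.32, labor force = 1,999.70 thousand.
New unemployment rate = 154.32 / 1,999.70 = 7.72%.
Change = 7.72% − 4.99% = +2.73 percentage points.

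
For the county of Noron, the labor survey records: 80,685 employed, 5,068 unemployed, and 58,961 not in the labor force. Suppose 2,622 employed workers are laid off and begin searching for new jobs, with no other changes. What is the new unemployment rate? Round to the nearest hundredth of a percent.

New unemployment rate ≈ 8.97%.

Initially, labor force = 80,685 + 5,068 = 85,753, so u = 5,068/85,753 = 5.91%.
After the change, employed falls and unemployed rises by 2,622; labor force unchanged → E = 78,063, U = 7,690, labor force = 85,753.
New unemployment rate = 7,690 / 85,753 = 8.97%.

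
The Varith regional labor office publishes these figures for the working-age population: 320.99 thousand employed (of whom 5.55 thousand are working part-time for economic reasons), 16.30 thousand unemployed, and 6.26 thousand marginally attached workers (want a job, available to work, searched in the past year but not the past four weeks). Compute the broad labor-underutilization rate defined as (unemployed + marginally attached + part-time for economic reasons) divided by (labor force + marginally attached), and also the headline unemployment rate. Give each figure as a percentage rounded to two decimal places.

Broad underutilization rate ≈ 8.18%; headline unemployment rate ≈ 4.83%.

Labor force = 320.99 + 16.30 = 337.29 thousand.
Numerator = 16.30 + 6.26 + 5.55 = 28.11 thousand.
Denominator = 337.29 + 6.26 = 343.55 thousand.
Broad rate = 28.11 / 343.55 = 8.18%.
Headline unemployment rate = 16.30 / 337.29 = 4.83%.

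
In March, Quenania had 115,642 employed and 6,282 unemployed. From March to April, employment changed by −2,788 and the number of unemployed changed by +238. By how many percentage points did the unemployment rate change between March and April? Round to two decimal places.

The unemployment rate changed by +0.31 percentage points.

March: labor force = 115,642 + 6,282 = 121,924; u = 6,282/121,924 = 5.15%.
April: labor force = 112,854 + 6,520 = 119,374; u = 6,520/119,374 = 5.46%.
Change = 5.46% − 5.15% = +0.31 pp.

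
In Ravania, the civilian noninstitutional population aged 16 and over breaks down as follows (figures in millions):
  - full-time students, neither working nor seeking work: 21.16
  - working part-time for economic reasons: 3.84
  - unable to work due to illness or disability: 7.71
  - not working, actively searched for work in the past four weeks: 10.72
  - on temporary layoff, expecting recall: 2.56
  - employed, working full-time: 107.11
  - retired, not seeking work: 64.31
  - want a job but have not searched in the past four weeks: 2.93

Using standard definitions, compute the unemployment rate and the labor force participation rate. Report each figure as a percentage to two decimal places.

Unemployment rate ≈ 10.69%; labor force participation rate ≈ 56.38%.

Employed = 3.84 + 107.11 = 110.95 million (anyone who worked, including part-time for economic reasons, counts as employed).
Unemployed = 10.72 + 2.56 = 13.28 million (jobless and actively searching, or on temporary layoff).
Labor force = 110.95 + 13.28 = 124.23 million.
Not in labor force = 21.16 + 7.71 + 64.31 + 2.93 = 96.11 million (those not working and not actively searching are outside the labor force — including those who want a job but have given up searching).
Civilian working-age population = 124.23 + 96.11 = 220.34 million.
Unemployment rate = 13.28 / 124.23 = 10.69%.
Labor force participation rate = 124.23 / 220.34 = 56.38%.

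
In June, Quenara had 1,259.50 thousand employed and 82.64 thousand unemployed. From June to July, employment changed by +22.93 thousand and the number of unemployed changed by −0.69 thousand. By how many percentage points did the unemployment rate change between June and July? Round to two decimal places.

June: labor force = 1,259.50 + 82.64 = 1,342.14; u = 82.64/1,342.14 = 6.16%.
July: labor force = 1,282.43 + 81.95 = 1,364.38; u = 81.95/1,364.38 = 6.01%.
Change = 6.01% − 6.16% = −0.15 pp.

The unemployment rate changed by −0.15 percentage points.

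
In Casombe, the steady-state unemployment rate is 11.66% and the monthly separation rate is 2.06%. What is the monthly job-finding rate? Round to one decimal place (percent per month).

Job-finding rate ≈ 15.6% per month.

From u* = s/(s+f): f = s·(1−u)/u.
f = 2.06 × (1 − 0.1166) / 0.1166 = 1.8198 / 0.1166 ≈ 15.6% per month.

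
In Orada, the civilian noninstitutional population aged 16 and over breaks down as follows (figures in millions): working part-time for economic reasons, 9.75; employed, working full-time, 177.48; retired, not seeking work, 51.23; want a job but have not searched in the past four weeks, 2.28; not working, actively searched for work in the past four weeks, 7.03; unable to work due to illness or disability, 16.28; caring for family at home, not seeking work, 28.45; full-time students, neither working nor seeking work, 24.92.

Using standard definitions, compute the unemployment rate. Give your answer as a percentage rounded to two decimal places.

Employed = 9.75 + 177.48 = 187.23 million (anyone who worked, including part-time for economic reasons, counts as employed).
Unemployed = 7.03 million.
Labor force = 187.23 + 7.03 = 194.26 million.
Unemployment rate = 7.03 / 194.26 = 3.62%.

Unemployment rate ≈ 3.62%.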